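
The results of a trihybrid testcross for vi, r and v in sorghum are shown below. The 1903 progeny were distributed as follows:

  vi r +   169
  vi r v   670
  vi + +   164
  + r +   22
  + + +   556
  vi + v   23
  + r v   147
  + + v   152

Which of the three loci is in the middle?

r

The two most frequent reciprocal classes, + + + and vi r v, are the parental types, so the F1 was + + + / vi r v.
The two rarest classes, + r + and vi + v, are the double crossovers. Comparing them with the parentals, only the r allele has switched, so r is the middle locus and the order is v – r – vi.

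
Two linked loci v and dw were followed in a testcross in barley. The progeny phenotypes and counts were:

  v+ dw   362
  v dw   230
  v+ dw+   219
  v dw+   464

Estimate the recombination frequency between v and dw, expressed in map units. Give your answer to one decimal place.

35.2 map units

The two most frequent classes, v+ dw (362) and v dw+ (464), are the parental types, so the F1 was v+ dw / v dw+.
The recombinant classes are v+ dw+ and v dw: 219 + 230 = 449.
Recombination frequency = 449/1275 = 0.3522 ≈ 35.2%, i.e. 35.2 map units.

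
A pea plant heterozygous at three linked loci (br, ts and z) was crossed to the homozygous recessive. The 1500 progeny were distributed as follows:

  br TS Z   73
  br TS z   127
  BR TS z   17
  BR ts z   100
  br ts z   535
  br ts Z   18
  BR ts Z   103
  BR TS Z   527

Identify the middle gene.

z

The two most frequent reciprocal classes, BR TS Z and br ts z, are the parental types, so the F1 was BR TS Z / br ts z.
The two rarest classes, BR TS z and br ts Z, are the double crossovers. Comparing them with the parentals, only the z allele has switched, so z is the middle locus and the order is br – z – ts.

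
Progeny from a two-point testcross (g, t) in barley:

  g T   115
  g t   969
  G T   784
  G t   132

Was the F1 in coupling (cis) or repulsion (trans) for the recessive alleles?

The two most frequent classes are G T (784) and g t (969); these are the parental (non-recombinant) types.
So the F1 carried G T on one chromosome and g t on the other — the recessive alleles are on the same chromosome (cis / coupling).

cis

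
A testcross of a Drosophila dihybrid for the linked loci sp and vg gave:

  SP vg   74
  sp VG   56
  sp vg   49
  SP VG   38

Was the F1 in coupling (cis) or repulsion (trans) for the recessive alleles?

The two most frequent classes are SP vg (74) and sp VG (56); these are the parental (non-recombinant) types.
So the F1 carried SP vg on one chromosome and sp VG on the other — the recessive alleles are on opposite chromosomes (trans / repulsion).

trans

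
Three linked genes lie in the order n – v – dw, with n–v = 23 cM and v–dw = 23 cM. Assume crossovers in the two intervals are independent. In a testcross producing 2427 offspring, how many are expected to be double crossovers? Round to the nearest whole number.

Map distances give recombination frequencies of 0.230 and 0.230 for the two intervals.
With no interference, expected double-crossover frequency = 0.230 × 0.230 = 0.05290.
Expected number = 0.05290 × 2427 = 128.39 ≈ 128.

128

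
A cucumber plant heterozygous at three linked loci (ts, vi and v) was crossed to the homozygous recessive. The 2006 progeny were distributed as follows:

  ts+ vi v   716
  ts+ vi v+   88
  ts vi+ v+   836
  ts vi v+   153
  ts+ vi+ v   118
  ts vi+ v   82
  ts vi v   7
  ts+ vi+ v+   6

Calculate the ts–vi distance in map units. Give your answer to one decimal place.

The two most frequent reciprocal classes, ts vi+ v+ and ts+ vi v, are the parental types, so the F1 was ts vi+ v+ / ts+ vi v.
The two rarest classes, ts+ vi+ v+ and ts vi v, are the double crossovers. Comparing them with the parentals, only the ts allele has switched, so ts is the middle locus and the order is v – ts – vi.
Crossovers in the ts–vi interval produce the single-crossover classes ts vi v+ and ts+ vi+ v (153 + 118 = 271) plus the double crossovers (13).
RF(ts–vi) = (271 + 13) / 2006 = 284/2006 = 0.1416 → 14.2 map units.

14.2 map units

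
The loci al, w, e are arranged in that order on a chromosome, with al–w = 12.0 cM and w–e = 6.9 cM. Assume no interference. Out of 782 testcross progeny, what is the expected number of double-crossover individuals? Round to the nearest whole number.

Map distances give recombination frequencies of 0.120 and 0.069 for the two intervals.
With no interference, expected double-crossover frequency = 0.120 × 0.069 = 0.00828.
Expected number = 0.00828 × 782 = 6.47 ≈ 6.

6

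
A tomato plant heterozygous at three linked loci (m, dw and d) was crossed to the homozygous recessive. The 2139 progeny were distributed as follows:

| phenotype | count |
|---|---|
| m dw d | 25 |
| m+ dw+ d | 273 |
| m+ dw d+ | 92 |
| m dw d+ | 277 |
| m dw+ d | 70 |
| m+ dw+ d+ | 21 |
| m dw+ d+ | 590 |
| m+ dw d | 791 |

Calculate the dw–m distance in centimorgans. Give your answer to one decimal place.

The two most frequent reciprocal classes, m+ dw d and m dw+ d+, are the parental types, so the F1 was m+ dw d / m dw+ d+.
The two rarest classes, m dw d and m+ dw+ d+, are the double crossovers. Comparing them with the parentals, only the m allele has switched, so m is the middle locus and the order is d – m – dw.
Crossovers in the m–dw interval produce the single-crossover classes m+ dw+ d and m dw d+ (273 + 277 = 550) plus the double crossovers (46).
RF(m–dw) = (550 + 46) / 2139 = 596/2139 = 0.2786 → 27.9 centimorgans.

27.9 centimorgans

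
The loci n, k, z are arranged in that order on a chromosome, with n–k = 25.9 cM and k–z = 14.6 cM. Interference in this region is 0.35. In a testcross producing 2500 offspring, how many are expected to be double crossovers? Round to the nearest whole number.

61

Map distances give recombination frequencies of 0.259 and 0.146 for the two intervals.
With interference 0.35 (so coincidence = 0.65), expected double-crossover frequency = 0.259 × 0.146 × 0.65 = 0.02458.
Expected number = 0.02458 × 2500 = 61.45 ≈ 61.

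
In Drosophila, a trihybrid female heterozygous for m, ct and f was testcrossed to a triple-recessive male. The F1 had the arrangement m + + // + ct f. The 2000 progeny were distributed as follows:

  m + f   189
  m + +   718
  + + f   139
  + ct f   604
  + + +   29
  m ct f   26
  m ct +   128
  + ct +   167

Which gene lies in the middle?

The two rarest classes, + + + and m ct f, are the double crossovers. Comparing them with the parentals, only the m allele has switched, so m is the middle locus and the order is ct – m – f.

m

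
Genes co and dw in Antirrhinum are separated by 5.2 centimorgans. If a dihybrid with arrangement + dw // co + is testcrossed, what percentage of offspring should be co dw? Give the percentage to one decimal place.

A map distance of 5.2 centimorgans corresponds to a recombination frequency of 0.052.
The F1 is + dw / co +, so co dw is a recombinant gamete class with expected frequency r/2 = 0.052/2 = 0.0260.
That is 0.0260 = 2.6% of the progeny.

2.6%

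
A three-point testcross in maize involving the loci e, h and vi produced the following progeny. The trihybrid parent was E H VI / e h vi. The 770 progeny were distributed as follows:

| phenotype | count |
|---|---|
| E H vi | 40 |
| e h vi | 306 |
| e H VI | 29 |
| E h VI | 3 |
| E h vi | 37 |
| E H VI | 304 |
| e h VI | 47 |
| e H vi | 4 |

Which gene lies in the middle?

The two rarest classes, E h VI and e H vi, are the double crossovers. Comparing them with the parentals, only the h allele has switched, so h is the middle locus and the order is e – h – vi.

h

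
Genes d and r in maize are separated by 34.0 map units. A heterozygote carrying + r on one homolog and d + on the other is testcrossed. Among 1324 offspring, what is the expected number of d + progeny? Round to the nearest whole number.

437

A map distance of 34.0 map units corresponds to a recombination frequency of 0.340.
The F1 is + r / d +, so d + is a parental gamete class with expected frequency (1 − r)/2 = 0.660/2 = 0.3300.
Expected number = 0.3300 × 1324 = 436.92 ≈ 437.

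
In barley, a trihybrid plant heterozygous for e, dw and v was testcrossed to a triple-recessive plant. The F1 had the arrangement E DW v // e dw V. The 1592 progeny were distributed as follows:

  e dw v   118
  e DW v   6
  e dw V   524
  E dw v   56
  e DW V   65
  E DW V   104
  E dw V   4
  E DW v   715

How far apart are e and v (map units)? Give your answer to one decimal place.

The two rarest classes, e DW v and E dw V, are the double crossovers. Comparing them with the parentals, only the e allele has switched, so e is the middle locus and the order is dw – e – v.
Crossovers in the e–v interval produce the single-crossover classes E DW V and e dw v (104 + 118 = 222) plus the double crossovers (10).
RF(e–v) = (222 + 10) / 1592 = 232/1592 = 0.1457 → 14.6 map units.

14.6 map units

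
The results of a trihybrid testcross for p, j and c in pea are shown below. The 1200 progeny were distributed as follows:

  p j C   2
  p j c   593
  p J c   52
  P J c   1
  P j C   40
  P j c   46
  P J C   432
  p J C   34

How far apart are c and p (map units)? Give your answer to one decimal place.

The two most frequent reciprocal classes, p j c and P J C, are the parental types, so the F1 was p j c / P J C.
The two rarest classes, p j C and P J c, are the double crossovers. Comparing them with the parentals, only the c allele has switched, so c is the middle locus and the order is j – c – p.
Crossovers in the c–p interval produce the single-crossover classes P j c and p J C (46 + 34 = 80) plus the double crossovers (3).
RF(c–p) = (80 + 3) / 1200 = 83/1200 = 0.0692 → 6.9 map units.

6.9 map units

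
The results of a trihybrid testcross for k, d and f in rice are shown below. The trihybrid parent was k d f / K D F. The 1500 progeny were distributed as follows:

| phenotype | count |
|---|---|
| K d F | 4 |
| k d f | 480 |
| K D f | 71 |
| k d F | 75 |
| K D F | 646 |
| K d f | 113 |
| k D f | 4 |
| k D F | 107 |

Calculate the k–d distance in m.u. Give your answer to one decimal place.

The two rarest classes, k D f and K d F, are the double crossovers. Comparing them with the parentals, only the d allele has switched, so d is the middle locus and the order is f – d – k.
Crossovers in the d–k interval produce the single-crossover classes K d f and k D F (113 + 107 = 220) plus the double crossovers (8).
RF(d–k) = (220 + 8) / 1500 = 228/1500 = 0.1520 → 15.2 m.u.

15.2 m.u.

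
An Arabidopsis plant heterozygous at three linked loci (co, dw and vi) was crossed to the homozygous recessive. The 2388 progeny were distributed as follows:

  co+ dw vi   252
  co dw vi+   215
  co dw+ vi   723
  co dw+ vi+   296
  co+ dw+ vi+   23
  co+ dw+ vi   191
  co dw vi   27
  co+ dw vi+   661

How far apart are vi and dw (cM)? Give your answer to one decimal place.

The two most frequent reciprocal classes, co dw+ vi and co+ dw vi+, are the parental types, so the F1 was co dw+ vi / co+ dw vi+.
The two rarest classes, co dw vi and co+ dw+ vi+, are the double crossovers. Comparing them with the parentals, only the dw allele has switched, so dw is the middle locus and the order is co – dw – vi.
Crossovers in the dw–vi interval produce the single-crossover classes co dw+ vi+ and co+ dw vi (296 + 252 = 548) plus the double crossovers (50).
RF(dw–vi) = (548 + 50) / 2388 = 598/2388 = 0.2504 → 25.0 cM.

25.0 cM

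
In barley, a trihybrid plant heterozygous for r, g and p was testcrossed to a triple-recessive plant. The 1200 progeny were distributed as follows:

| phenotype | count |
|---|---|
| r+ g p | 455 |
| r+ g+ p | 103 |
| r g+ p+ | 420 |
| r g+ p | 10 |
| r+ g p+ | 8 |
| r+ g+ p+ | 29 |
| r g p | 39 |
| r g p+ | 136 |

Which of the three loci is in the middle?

The two most frequent reciprocal classes, r+ g p and r g+ p+, are the parental types, so the F1 was r+ g p / r g+ p+.
The two rarest classes, r+ g p+ and r g+ p, are the double crossovers. Comparing them with the parentals, only the p allele has switched, so p is the middle locus and the order is g – p – r.

p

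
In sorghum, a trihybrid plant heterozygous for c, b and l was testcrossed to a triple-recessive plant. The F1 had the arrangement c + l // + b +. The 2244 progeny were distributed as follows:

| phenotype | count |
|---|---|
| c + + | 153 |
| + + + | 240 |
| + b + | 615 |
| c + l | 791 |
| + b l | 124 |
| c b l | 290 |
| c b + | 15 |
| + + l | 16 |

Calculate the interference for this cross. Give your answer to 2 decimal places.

0.60

The two rarest classes, + + l and c b +, are the double crossovers. Comparing them with the parentals, only the c allele has switched, so c is the middle locus and the order is b – c – l.
b–c: (530 + 31)/2244 = 0.2500; c–l: (277 + 31)/2244 = 0.1373.
Expected DCO frequency = 0.2500 × 0.1373 ≈ 0.03433; observed = 31/2244 ≈ 0.01381.
Coefficient of coincidence = 0.01381/0.03433 ≈ 0.40; interference = 1 − 0.40 = 0.60.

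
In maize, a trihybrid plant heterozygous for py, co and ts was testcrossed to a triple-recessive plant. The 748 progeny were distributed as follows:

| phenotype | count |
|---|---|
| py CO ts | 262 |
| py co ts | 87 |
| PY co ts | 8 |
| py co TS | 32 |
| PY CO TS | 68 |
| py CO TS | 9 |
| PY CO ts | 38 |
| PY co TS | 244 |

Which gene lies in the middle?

The two most frequent reciprocal classes, py CO ts and PY co TS, are the parental types, so the F1 was py CO ts / PY co TS.
The two rarest classes, py CO TS and PY co ts, are the double crossovers. Comparing them with the parentals, only the ts allele has switched, so ts is the middle locus and the order is co – ts – py.

ts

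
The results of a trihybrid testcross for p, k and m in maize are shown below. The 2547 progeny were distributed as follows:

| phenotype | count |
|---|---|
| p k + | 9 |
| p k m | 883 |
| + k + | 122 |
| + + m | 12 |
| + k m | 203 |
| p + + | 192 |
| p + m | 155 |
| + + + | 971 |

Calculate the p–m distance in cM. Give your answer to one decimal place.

The two most frequent reciprocal classes, p k m and + + +, are the parental types, so the F1 was p k m / + + +.
The two rarest classes, p k + and + + m, are the double crossovers. Comparing them with the parentals, only the m allele has switched, so m is the middle locus and the order is p – m – k.
Crossovers in the p–m interval produce the single-crossover classes + k m and p + + (203 + 192 = 395) plus the double crossovers (21).
RF(p–m) = (395 + 21) / 2547 = 416/2547 = 0.1633 → 16.3 cM.

16.3 cM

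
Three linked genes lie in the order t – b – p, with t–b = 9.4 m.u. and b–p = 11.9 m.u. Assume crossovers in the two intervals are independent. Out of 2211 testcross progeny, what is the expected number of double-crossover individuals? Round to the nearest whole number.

Map distances give recombination frequencies of 0.094 and 0.119 for the two intervals.
With no interference, expected double-crossover frequency = 0.094 × 0.119 = 0.01119.
Expected number = 0.01119 × 2211 = 24.73 ≈ 25.

25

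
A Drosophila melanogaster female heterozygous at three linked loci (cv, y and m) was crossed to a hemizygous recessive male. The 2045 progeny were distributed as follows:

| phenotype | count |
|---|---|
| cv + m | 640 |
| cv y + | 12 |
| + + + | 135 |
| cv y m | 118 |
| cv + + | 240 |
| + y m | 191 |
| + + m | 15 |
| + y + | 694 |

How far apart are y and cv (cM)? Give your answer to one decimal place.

The two most frequent reciprocal classes, + y + and cv + m, are the parental types, so the F1 was + y + / cv + m.
The two rarest classes, cv y + and + + m, are the double crossovers. Comparing them with the parentals, only the cv allele has switched, so cv is the middle locus and the order is y – cv – m.
Crossovers in the y–cv interval produce the single-crossover classes + + + and cv y m (135 + 118 = 253) plus the double crossovers (27).
RF(y–cv) = (253 + 27) / 2045 = 280/2045 = 0.1369 → 13.7 cM.

13.7 cM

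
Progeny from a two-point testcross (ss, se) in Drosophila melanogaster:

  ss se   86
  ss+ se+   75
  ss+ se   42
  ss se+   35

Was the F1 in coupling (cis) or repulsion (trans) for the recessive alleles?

cis

The two most frequent classes are ss+ se+ (75) and ss se (86); these are the parental (non-recombinant) types.
So the F1 carried ss+ se+ on one chromosome and ss se on the other — the recessive alleles are on the same chromosome (cis / coupling).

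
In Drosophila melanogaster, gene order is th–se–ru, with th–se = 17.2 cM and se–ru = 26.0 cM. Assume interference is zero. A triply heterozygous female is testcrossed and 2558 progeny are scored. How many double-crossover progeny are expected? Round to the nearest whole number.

Map distances give recombination frequencies of 0.172 and 0.260 for the two intervals.
With no interference, expected double-crossover frequency = 0.172 × 0.260 = 0.04472.
Expected number = 0.04472 × 2558 = 114.39 ≈ 114.

114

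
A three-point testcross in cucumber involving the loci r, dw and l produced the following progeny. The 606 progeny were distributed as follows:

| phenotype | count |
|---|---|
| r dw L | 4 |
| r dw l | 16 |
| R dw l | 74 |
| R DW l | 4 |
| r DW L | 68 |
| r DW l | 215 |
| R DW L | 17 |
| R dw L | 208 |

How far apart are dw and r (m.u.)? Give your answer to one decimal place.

6.8 m.u.

The two most frequent reciprocal classes, R dw L and r DW l, are the parental types, so the F1 was R dw L / r DW l.
The two rarest classes, r dw L and R DW l, are the double crossovers. Comparing them with the parentals, only the r allele has switched, so r is the middle locus and the order is dw – r – l.
Crossovers in the dw–r interval produce the single-crossover classes R DW L and r dw l (17 + 16 = 33) plus the double crossovers (8).
RF(dw–r) = (33 + 8) / 606 = 41/606 = 0.0677 → 6.8 m.u.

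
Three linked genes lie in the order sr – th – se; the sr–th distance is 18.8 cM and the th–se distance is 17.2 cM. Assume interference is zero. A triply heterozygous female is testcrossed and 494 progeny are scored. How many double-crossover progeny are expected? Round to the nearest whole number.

16

Map distances give recombination frequencies of 0.188 and 0.172 for the two intervals.
With no interference, expected double-crossover frequency = 0.188 × 0.172 = 0.03234.
Expected number = 0.03234 × 494 = 15.97 ≈ 16.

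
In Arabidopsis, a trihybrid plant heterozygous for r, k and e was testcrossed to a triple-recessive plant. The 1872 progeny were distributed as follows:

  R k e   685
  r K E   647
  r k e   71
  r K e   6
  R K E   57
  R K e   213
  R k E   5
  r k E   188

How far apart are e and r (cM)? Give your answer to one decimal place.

The two most frequent reciprocal classes, r K E and R k e, are the parental types, so the F1 was r K E / R k e.
The two rarest classes, r K e and R k E, are the double crossovers. Comparing them with the parentals, only the e allele has switched, so e is the middle locus and the order is k – e – r.
Crossovers in the e–r interval produce the single-crossover classes R K E and r k e (57 + 71 = 128) plus the double crossovers (11).
RF(e–r) = (128 + 11) / 1872 = 139/1872 = 0.0743 → 7.4 cM.

7.4 cM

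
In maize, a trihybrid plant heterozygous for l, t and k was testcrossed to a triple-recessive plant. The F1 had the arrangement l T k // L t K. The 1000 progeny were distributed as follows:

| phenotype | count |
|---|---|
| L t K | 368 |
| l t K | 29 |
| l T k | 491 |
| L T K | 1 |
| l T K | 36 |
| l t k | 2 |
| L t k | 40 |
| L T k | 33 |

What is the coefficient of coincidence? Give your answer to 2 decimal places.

0.58

The two rarest classes, l t k and L T K, are the double crossovers. Comparing them with the parentals, only the t allele has switched, so t is the middle locus and the order is l – t – k.
l–t: (62 + 3)/1000 = 0.0650; t–k: (76 + 3)/1000 = 0.0790.
Expected DCO frequency = 0.0650 × 0.0790 ≈ 0.00513; observed = 3/1000 ≈ 0.00300.
Coefficient of coincidence = 0.00300/0.00513 ≈ 0.58.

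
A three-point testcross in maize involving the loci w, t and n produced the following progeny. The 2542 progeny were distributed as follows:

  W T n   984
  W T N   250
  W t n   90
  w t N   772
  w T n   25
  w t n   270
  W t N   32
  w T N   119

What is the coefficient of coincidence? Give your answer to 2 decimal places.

0.94

The two most frequent reciprocal classes, W T n and w t N, are the parental types, so the F1 was W T n / w t N.
The two rarest classes, w T n and W t N, are the double crossovers. Comparing them with the parentals, only the w allele has switched, so w is the middle locus and the order is t – w – n.
t–w: (209 + 57)/2542 = 0.1046; w–n: (520 + 57)/2542 = 0.2270.
Expected DCO frequency = 0.1046 × 0.2270 ≈ 0.02374; observed = 57/2542 ≈ 0.02242.
Coefficient of coincidence = 0.02242/0.02374 ≈ 0.94.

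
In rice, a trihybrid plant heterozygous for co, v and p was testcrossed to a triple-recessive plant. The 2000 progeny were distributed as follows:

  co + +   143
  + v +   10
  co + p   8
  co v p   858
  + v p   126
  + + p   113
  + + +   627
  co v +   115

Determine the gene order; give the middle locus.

The two most frequent reciprocal classes, + + + and co v p, are the parental types, so the F1 was + + + / co v p.
The two rarest classes, + v + and co + p, are the double crossovers. Comparing them with the parentals, only the v allele has switched, so v is the middle locus and the order is co – v – p.

v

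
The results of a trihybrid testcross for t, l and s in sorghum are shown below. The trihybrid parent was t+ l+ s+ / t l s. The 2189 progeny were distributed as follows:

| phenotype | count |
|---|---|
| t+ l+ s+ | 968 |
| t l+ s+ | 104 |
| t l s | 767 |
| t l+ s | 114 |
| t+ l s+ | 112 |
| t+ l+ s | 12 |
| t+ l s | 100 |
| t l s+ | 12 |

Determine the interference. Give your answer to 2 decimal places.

The two rarest classes, t+ l+ s and t l s+, are the double crossovers. Comparing them with the parentals, only the s allele has switched, so s is the middle locus and the order is l – s – t.
l–s: (226 + 24)/2189 = 0.1142; s–t: (204 + 24)/2189 = 0.1042.
Expected DCO frequency = 0.1142 × 0.1042 ≈ 0.01190; observed = 24/2189 ≈ 0.01096.
Coefficient of coincidence = 0.01096/0.01190 ≈ 0.92; interference = 1 − 0.92 = 0.08.

0.08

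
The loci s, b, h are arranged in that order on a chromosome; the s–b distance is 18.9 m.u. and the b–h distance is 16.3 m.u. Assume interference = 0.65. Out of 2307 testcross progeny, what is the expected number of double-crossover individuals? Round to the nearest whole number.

25

Map distances give recombination frequencies of 0.189 and 0.163 for the two intervals.
With interference 0.65 (so coincidence = 0.35), expected double-crossover frequency = 0.189 × 0.163 × 0.35 = 0.01078.
Expected number = 0.01078 × 2307 = 24.88 ≈ 25.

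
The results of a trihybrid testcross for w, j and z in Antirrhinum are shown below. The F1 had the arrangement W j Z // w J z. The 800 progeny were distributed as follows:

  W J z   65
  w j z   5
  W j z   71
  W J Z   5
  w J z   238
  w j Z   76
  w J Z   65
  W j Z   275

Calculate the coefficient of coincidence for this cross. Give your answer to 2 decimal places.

0.36

The two rarest classes, W J Z and w j z, are the double crossovers. Comparing them with the parentals, only the j allele has switched, so j is the middle locus and the order is z – j – w.
z–j: (136 + 10)/800 = 0.1825; j–w: (141 + 10)/800 = 0.1888.
Expected DCO frequency = 0.1825 × 0.1888 ≈ 0.03446; observed = 10/800 ≈ 0.01250.
Coefficient of coincidence = 0.01250/0.03446 ≈ 0.36.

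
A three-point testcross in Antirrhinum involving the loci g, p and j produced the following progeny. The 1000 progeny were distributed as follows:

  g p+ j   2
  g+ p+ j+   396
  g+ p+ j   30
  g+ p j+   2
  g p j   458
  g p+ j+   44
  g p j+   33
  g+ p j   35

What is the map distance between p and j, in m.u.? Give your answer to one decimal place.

The two most frequent reciprocal classes, g p j and g+ p+ j+, are the parental types, so the F1 was g p j / g+ p+ j+.
The two rarest classes, g p+ j and g+ p j+, are the double crossovers. Comparing them with the parentals, only the p allele has switched, so p is the middle locus and the order is g – p – j.
Crossovers in the p–j interval produce the single-crossover classes g p j+ and g+ p+ j (33 + 30 = 63) plus the double crossovers (4).
RF(p–j) = (63 + 4) / 1000 = 67/1000 = 0.0670 → 6.7 m.u.

6.7 m.u.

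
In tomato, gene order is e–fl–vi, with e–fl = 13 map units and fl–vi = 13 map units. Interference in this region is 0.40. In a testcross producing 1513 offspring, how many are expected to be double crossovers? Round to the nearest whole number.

Map distances give recombination frequencies of 0.130 and 0.130 for the two intervals.
With interference 0.40 (so coincidence = 0.60), expected double-crossover frequency = 0.130 × 0.130 × 0.60 = 0.01014.
Expected number = 0.01014 × 1513 = 15.34 ≈ 15.

15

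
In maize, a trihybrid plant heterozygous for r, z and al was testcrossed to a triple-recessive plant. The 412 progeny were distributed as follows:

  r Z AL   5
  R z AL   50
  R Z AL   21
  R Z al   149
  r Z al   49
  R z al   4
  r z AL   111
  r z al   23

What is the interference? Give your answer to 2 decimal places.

0.35

The two most frequent reciprocal classes, r z AL and R Z al, are the parental types, so the F1 was r z AL / R Z al.
The two rarest classes, r Z AL and R z al, are the double crossovers. Comparing them with the parentals, only the z allele has switched, so z is the middle locus and the order is r – z – al.
r–z: (99 + 9)/412 = 0.2621; z–al: (44 + 9)/412 = 0.1286.
Expected DCO frequency = 0.2621 × 0.1286 ≈ 0.03371; observed = 9/412 ≈ 0.02184.
Coefficient of coincidence = 0.02184/0.03371 ≈ 0.65; interference = 1 − 0.65 = 0.35.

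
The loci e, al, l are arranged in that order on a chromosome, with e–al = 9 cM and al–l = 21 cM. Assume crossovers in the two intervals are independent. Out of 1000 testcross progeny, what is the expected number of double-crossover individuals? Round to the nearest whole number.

19

Map distances give recombination frequencies of 0.090 and 0.210 for the two intervals.
With no interference, expected double-crossover frequency = 0.090 × 0.210 = 0.01890.
Expected number = 0.01890 × 1000 = 18.90 ≈ 19.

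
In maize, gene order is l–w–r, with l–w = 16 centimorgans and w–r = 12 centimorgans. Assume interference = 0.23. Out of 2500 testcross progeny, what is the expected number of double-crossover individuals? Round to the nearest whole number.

Map distances give recombination frequencies of 0.160 and 0.120 for the two intervals.
With interference 0.23 (so coincidence = 0.77), expected double-crossover frequency = 0.160 × 0.120 × 0.77 = 0.01478.
Expected number = 0.01478 × 2500 = 36.96 ≈ 37.

37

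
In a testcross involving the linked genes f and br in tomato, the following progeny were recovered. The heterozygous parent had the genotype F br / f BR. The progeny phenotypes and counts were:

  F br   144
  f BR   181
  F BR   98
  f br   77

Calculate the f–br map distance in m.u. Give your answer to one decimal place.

35.0 m.u.

The recombinant classes are F BR and f br: 98 + 77 = 175.
Recombination frequency = 175/500 = 0.3500 ≈ 35.0%, i.e. 35.0 m.u.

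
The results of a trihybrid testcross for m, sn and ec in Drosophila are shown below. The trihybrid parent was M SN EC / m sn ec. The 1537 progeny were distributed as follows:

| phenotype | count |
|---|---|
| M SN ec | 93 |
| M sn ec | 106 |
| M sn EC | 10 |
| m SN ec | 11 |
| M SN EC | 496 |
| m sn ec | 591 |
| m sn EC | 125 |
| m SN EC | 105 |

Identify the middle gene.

sn

The two rarest classes, M sn EC and m SN ec, are the double crossovers. Comparing them with the parentals, only the sn allele has switched, so sn is the middle locus and the order is m – sn – ec.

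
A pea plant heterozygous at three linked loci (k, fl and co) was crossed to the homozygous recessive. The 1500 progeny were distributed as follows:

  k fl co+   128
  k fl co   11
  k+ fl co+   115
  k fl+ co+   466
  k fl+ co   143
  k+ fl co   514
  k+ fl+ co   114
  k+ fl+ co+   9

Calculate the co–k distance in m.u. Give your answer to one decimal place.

18.5 m.u.

The two most frequent reciprocal classes, k fl+ co+ and k+ fl co, are the parental types, so the F1 was k fl+ co+ / k+ fl co.
The two rarest classes, k+ fl+ co+ and k fl co, are the double crossovers. Comparing them with the parentals, only the k allele has switched, so k is the middle locus and the order is co – k – fl.
Crossovers in the co–k interval produce the single-crossover classes k fl+ co and k+ fl co+ (143 + 115 = 258) plus the double crossovers (20).
RF(co–k) = (258 + 20) / 1500 = 278/1500 = 0.1853 → 18.5 m.u.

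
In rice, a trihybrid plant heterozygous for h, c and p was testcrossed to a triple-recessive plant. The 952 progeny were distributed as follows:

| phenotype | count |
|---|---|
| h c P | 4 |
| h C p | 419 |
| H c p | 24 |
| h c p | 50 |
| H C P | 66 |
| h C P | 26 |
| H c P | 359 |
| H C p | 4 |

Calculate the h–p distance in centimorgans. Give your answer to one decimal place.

The two most frequent reciprocal classes, H c P and h C p, are the parental types, so the F1 was H c P / h C p.
The two rarest classes, h c P and H C p, are the double crossovers. Comparing them with the parentals, only the h allele has switched, so h is the middle locus and the order is p – h – c.
Crossovers in the p–h interval produce the single-crossover classes H c p and h C P (24 + 26 = 50) plus the double crossovers (8).
RF(p–h) = (50 + 8) / 952 = 58/952 = 0.0609 → 6.1 centimorgans.

6.1 centimorgans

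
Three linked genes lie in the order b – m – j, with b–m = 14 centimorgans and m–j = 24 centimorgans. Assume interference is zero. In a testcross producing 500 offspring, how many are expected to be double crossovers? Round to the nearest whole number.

17

Map distances give recombination frequencies of 0.140 and 0.240 for the two intervals.
With no interference, expected double-crossover frequency = 0.140 × 0.240 = 0.03360.
Expected number = 0.03360 × 500 = 16.80 ≈ 17.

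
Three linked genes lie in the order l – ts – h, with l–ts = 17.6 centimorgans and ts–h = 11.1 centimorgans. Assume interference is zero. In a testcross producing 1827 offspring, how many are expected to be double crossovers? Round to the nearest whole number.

36

Map distances give recombination frequencies of 0.176 and 0.111 for the two intervals.
With no interference, expected double-crossover frequency = 0.176 × 0.111 = 0.01954.
Expected number = 0.01954 × 1827 = 35.69 ≈ 36.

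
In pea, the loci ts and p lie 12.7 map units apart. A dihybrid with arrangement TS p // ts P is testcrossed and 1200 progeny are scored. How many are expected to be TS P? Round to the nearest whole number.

A map distance of 12.7 map units corresponds to a recombination frequency of 0.127.
The F1 is TS p / ts P, so TS P is a recombinant gamete class with expected frequency r/2 = 0.127/2 = 0.0635.
Expected number = 0.0635 × 1200 = 76.20 ≈ 76.

76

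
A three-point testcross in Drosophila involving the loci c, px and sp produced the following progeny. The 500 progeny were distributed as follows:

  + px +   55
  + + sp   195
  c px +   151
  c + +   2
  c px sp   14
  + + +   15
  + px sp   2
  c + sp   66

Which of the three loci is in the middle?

The two most frequent reciprocal classes, c px + and + + sp, are the parental types, so the F1 was c px + / + + sp.
The two rarest classes, c + + and + px sp, are the double crossovers. Comparing them with the parentals, only the px allele has switched, so px is the middle locus and the order is c – px – sp.

px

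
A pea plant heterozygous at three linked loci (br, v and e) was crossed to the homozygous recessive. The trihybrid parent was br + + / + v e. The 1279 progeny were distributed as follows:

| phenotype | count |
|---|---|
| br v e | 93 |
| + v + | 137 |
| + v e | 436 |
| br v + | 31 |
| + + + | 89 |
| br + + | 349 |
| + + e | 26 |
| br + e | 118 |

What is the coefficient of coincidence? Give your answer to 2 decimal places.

The two rarest classes, br v + and + + e, are the double crossovers. Comparing them with the parentals, only the v allele has switched, so v is the middle locus and the order is e – v – br.
e–v: (255 + 57)/1279 = 0.2439; v–br: (182 + 57)/1279 = 0.1869.
Expected DCO frequency = 0.2439 × 0.1869 ≈ 0.04558; observed = 57/1279 ≈ 0.04457.
Coefficient of coincidence = 0.04457/0.04558 ≈ 0.98.

0.98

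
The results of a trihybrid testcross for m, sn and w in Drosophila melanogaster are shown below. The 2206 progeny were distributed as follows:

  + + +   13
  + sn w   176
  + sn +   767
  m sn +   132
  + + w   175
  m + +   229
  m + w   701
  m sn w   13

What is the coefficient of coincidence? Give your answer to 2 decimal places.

The two most frequent reciprocal classes, + sn + and m + w, are the parental types, so the F1 was + sn + / m + w.
The two rarest classes, + + + and m sn w, are the double crossovers. Comparing them with the parentals, only the sn allele has switched, so sn is the middle locus and the order is m – sn – w.
m–sn: (307 + 26)/2206 = 0.1510; sn–w: (405 + 26)/2206 = 0.1954.
Expected DCO frequency = 0.1510 × 0.1954 ≈ 0.02951; observed = 26/2206 ≈ 0.01179.
Coefficient of coincidence = 0.01179/0.02951 ≈ 0.40.

0.40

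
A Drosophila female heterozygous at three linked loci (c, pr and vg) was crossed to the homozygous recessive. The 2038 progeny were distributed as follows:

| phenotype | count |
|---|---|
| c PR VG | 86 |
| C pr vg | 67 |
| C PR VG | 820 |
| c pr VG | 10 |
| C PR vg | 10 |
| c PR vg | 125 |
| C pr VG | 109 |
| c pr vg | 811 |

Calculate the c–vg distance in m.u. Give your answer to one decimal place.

The two most frequent reciprocal classes, C PR VG and c pr vg, are the parental types, so the F1 was C PR VG / c pr vg.
The two rarest classes, C PR vg and c pr VG, are the double crossovers. Comparing them with the parentals, only the vg allele has switched, so vg is the middle locus and the order is pr – vg – c.
Crossovers in the vg–c interval produce the single-crossover classes c PR VG and C pr vg (86 + 67 = 153) plus the double crossovers (20).
RF(vg–c) = (153 + 20) / 2038 = 173/2038 = 0.0849 → 8.5 m.u.

8.5 m.u.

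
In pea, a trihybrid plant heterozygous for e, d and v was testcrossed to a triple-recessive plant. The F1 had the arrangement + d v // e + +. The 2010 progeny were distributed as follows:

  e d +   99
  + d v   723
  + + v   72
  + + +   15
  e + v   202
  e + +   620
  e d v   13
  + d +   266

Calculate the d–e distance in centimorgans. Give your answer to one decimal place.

9.9 centimorgans

The two rarest classes, e d v and + + +, are the double crossovers. Comparing them with the parentals, only the e allele has switched, so e is the middle locus and the order is d – e – v.
Crossovers in the d–e interval produce the single-crossover classes + + v and e d + (72 + 99 = 171) plus the double crossovers (28).
RF(d–e) = (171 + 28) / 2010 = 199/2010 = 0.0990 → 9.9 centimorgans.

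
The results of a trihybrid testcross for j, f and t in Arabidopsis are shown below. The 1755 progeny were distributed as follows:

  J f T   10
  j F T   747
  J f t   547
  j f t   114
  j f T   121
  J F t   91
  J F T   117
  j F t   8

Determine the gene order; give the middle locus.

The two most frequent reciprocal classes, j F T and J f t, are the parental types, so the F1 was j F T / J f t.
The two rarest classes, j F t and J f T, are the double crossovers. Comparing them with the parentals, only the t allele has switched, so t is the middle locus and the order is j – t – f.

t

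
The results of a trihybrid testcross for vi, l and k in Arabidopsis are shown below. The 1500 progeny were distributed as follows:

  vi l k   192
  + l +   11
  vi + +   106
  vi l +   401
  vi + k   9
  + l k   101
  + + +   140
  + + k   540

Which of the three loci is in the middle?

vi

The two most frequent reciprocal classes, + + k and vi l +, are the parental types, so the F1 was + + k / vi l +.
The two rarest classes, vi + k and + l +, are the double crossovers. Comparing them with the parentals, only the vi allele has switched, so vi is the middle locus and the order is l – vi – k.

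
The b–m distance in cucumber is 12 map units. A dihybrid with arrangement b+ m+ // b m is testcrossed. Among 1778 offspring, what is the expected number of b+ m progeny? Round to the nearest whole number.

A map distance of 12 map units corresponds to a recombination frequency of 0.120.
The F1 is b+ m+ / b m, so b+ m is a recombinant gamete class with expected frequency r/2 = 0.120/2 = 0.0600.
Expected number = 0.0600 × 1778 = 106.68 ≈ 107.

107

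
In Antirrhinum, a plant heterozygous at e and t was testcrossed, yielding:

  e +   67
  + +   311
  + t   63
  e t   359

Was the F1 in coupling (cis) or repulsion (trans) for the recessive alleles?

The two most frequent classes are + + (311) and e t (359); these are the parental (non-recombinant) types.
So the F1 carried + + on one chromosome and e t on the other — the recessive alleles are on the same chromosome (cis / coupling).

cis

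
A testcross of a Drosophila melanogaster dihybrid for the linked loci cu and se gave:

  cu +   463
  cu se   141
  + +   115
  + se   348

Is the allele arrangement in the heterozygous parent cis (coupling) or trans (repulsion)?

The two most frequent classes are + se (348) and cu + (463); these are the parental (non-recombinant) types.
So the F1 carried + se on one chromosome and cu + on the other — the recessive alleles are on opposite chromosomes (trans / repulsion).

trans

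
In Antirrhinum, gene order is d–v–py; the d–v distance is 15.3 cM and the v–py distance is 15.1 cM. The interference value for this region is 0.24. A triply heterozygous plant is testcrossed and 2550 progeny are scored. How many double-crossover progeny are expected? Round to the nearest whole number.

Map distances give recombination frequencies of 0.153 and 0.151 for the two intervals.
With interference 0.24 (so coincidence = 0.76), expected double-crossover frequency = 0.153 × 0.151 × 0.76 = 0.01756.
Expected number = 0.01756 × 2550 = 44.77 ≈ 45.

45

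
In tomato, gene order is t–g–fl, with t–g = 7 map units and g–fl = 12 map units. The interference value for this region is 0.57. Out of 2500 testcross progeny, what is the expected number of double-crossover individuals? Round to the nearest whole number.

9

Map distances give recombination frequencies of 0.070 and 0.120 for the two intervals.
With interference 0.57 (so coincidence = 0.43), expected double-crossover frequency = 0.070 × 0.120 × 0.43 = 0.00361.
Expected number = 0.00361 × 2500 = 9.03 ≈ 9.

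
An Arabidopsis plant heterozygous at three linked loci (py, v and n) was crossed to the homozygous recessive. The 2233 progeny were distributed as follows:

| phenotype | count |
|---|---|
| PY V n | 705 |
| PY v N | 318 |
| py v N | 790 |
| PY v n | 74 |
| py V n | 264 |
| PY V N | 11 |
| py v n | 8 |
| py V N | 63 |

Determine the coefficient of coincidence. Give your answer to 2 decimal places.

0.45

The two most frequent reciprocal classes, PY V n and py v N, are the parental types, so the F1 was PY V n / py v N.
The two rarest classes, PY V N and py v n, are the double crossovers. Comparing them with the parentals, only the n allele has switched, so n is the middle locus and the order is v – n – py.
v–n: (137 + 19)/2233 = 0.0699; n–py: (582 + 19)/2233 = 0.2691.
Expected DCO frequency = 0.0699 × 0.2691 ≈ 0.01881; observed = 19/2233 ≈ 0.00851.
Coefficient of coincidence = 0.00851/0.01881 ≈ 0.45.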